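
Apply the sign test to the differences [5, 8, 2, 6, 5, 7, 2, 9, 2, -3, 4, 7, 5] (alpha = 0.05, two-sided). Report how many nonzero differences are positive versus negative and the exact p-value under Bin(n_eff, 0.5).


Step 1: Discard zero differences. Original n = 13; n_eff = number of nonzero differences = 13.
Nonzero differences (with sign): +5, +8, +2, +6, +5, +7, +2, +9, +2, -3, +4, +7, +5
Step 2: Count signs: positive = 12, negative = 1.
Step 3: Under H0: P(positive) = 0.5, so the number of positives S ~ Bin(13, 0.5).
Step 4: Two-sided exact p-value = sum of Bin(13,0.5) probabilities at or below the observed probability = 0.003418.
Step 5: alpha = 0.05. reject H0.

n_eff = 13, pos = 12, neg = 1, p = 0.003418, reject H0.


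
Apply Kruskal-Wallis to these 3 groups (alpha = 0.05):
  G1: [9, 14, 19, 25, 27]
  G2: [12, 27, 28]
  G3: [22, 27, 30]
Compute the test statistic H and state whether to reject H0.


Step 1: Combine all N = 11 observations and assign midranks.
sorted (value, group, rank): (9,G1,1), (12,G2,2), (14,G1,3), (19,G1,4), (22,G3,5), (25,G1,6), (27,G1,8), (27,G2,8), (27,G3,8), (28,G2,10), (30,G3,11)
Step 2: Sum ranks within each group.
R_1 = 22 (n_1 = 5)
R_2 = 20 (n_2 = 3)
R_3 = 24 (n_3 = 3)
Step 3: H = 12/(N(N+1)) * sum(R_i^2/n_i) - 3(N+1)
     = 12/(11*12) * (22^2/5 + 20^2/3 + 24^2/3) - 3*12
     = 0.090909 * 422.133 - 36
     = 2.375758.
Step 4: Ties present; correction factor C = 1 - 24/(11^3 - 11) = 0.981818. Corrected H = 2.375758 / 0.981818 = 2.419753.
Step 5: Under H0, H ~ chi^2(2); p-value = 0.298234.
Step 6: alpha = 0.05. fail to reject H0.

H = 2.4198, df = 2, p = 0.298234, fail to reject H0.


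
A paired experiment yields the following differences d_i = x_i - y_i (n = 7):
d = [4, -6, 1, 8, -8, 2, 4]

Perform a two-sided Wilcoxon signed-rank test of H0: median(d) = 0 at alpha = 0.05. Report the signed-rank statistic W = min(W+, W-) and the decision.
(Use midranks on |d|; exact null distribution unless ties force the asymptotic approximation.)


Step 1: Drop any zero differences (none here) and take |d_i|.
|d| = [4, 6, 1, 8, 8, 2, 4]
Step 2: Midrank |d_i| (ties get averaged ranks).
ranks: |4|->3.5, |6|->5, |1|->1, |8|->6.5, |8|->6.5, |2|->2, |4|->3.5
Step 3: Attach original signs; sum ranks with positive sign and with negative sign.
W+ = 3.5 + 1 + 6.5 + 2 + 3.5 = 16.5
W- = 5 + 6.5 = 11.5
(Check: W+ + W- = 28 should equal n(n+1)/2 = 28.)
Step 4: Test statistic W = min(W+, W-) = 11.5.
Step 5: Ties in |d|, so use the tie-corrected normal approximation.
        E[W] = n(n+1)/4 = 7*8/4 = 14.
        Tie groups: |d|=4 (t=2), |d|=8 (t=2); sum(t^3 - t) = 12.
        Var[W] = n(n+1)(2n+1)/24 - sum(t^3-t)/48 = 840/24 - 12/48 = 34.75.
        z = (W - E[W]) / sqrt(Var[W]) = (11.5 - 14) / 5.8949 = -0.4241.
        Two-sided p = 2*Phi(z) = 0.671497.
Step 6: alpha = 0.05. fail to reject H0.

W+ = 16.5, W- = 11.5, W = min = 11.5, p = 0.671497, fail to reject H0.


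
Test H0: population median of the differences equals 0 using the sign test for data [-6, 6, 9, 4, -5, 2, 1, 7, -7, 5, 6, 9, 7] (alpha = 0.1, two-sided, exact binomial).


Step 1: Discard zero differences. Original n = 13; n_eff = number of nonzero differences = 13.
Nonzero differences (with sign): -6, +6, +9, +4, -5, +2, +1, +7, -7, +5, +6, +9, +7
Step 2: Count signs: positive = 10, negative = 3.
Step 3: Under H0: P(positive) = 0.5, so the number of positives S ~ Bin(13, 0.5).
Step 4: Two-sided exact p-value = sum of Bin(13,0.5) probabilities at or below the observed probability = 0.092285.
Step 5: alpha = 0.1. reject H0.

n_eff = 13, pos = 10, neg = 3, p = 0.092285, reject H0.


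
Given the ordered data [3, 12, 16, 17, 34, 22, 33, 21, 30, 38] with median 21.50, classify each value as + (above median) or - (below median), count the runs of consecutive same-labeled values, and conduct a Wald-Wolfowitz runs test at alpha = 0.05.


Step 1: Compute median = 21.50; label A = above, B = below.
Labels in order: BBBBAAABAA  (n_A = 5, n_B = 5)
Step 2: Count runs R = 4.
Step 3: Under H0 (random ordering), E[R] = 2*n_A*n_B/(n_A+n_B) + 1 = 2*5*5/10 + 1 = 6.0000.
        Var[R] = 2*n_A*n_B*(2*n_A*n_B - n_A - n_B) / ((n_A+n_B)^2 * (n_A+n_B-1)) = 2000/900 = 2.2222.
        SD[R] = 1.4907.
Step 4: Continuity-corrected z = (R + 0.5 - E[R]) / SD[R] = (4 + 0.5 - 6.0000) / 1.4907 = -1.0062.
Step 5: Two-sided p-value via normal approximation = 2*(1 - Phi(|z|)) = 0.314305.
Step 6: alpha = 0.05. fail to reject H0.

R = 4, z = -1.0062, p = 0.314305, fail to reject H0.


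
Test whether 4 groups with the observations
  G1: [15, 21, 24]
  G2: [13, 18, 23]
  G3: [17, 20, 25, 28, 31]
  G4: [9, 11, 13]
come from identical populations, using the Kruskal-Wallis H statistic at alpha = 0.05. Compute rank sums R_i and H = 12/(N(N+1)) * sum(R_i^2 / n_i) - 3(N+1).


Step 1: Combine all N = 14 observations and assign midranks.
sorted (value, group, rank): (9,G4,1), (11,G4,2), (13,G2,3.5), (13,G4,3.5), (15,G1,5), (17,G3,6), (18,G2,7), (20,G3,8), (21,G1,9), (23,G2,10), (24,G1,11), (25,G3,12), (28,G3,13), (31,G3,14)
Step 2: Sum ranks within each group.
R_1 = 25 (n_1 = 3)
R_2 = 20.5 (n_2 = 3)
R_3 = 53 (n_3 = 5)
R_4 = 6.5 (n_4 = 3)
Step 3: H = 12/(N(N+1)) * sum(R_i^2/n_i) - 3(N+1)
     = 12/(14*15) * (25^2/3 + 20.5^2/3 + 53^2/5 + 6.5^2/3) - 3*15
     = 0.057143 * 924.3 - 45
     = 7.817143.
Step 4: Ties present; correction factor C = 1 - 6/(14^3 - 14) = 0.997802. Corrected H = 7.817143 / 0.997802 = 7.834361.
Step 5: Under H0, H ~ chi^2(3); p-value = 0.049562.
Step 6: alpha = 0.05. reject H0.

H = 7.8344, df = 3, p = 0.049562, reject H0.


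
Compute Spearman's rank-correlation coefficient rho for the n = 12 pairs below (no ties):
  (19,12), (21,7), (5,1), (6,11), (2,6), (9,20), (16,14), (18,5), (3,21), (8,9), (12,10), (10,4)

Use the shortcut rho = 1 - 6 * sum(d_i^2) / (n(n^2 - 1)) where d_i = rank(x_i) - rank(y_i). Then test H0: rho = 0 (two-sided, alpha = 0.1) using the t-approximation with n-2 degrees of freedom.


Step 1: Rank x and y separately (midranks; no ties here).
rank(x): 19->11, 21->12, 5->3, 6->4, 2->1, 9->6, 16->9, 18->10, 3->2, 8->5, 12->8, 10->7
rank(y): 12->9, 7->5, 1->1, 11->8, 6->4, 20->11, 14->10, 5->3, 21->12, 9->6, 10->7, 4->2
Step 2: d_i = R_x(i) - R_y(i); compute d_i^2.
  (11-9)^2=4, (12-5)^2=49, (3-1)^2=4, (4-8)^2=16, (1-4)^2=9, (6-11)^2=25, (9-10)^2=1, (10-3)^2=49, (2-12)^2=100, (5-6)^2=1, (8-7)^2=1, (7-2)^2=25
sum(d^2) = 284.
Step 3: rho = 1 - 6*284 / (12*(12^2 - 1)) = 1 - 1704/1716 = 0.006993.
Step 4: Under H0, t = rho * sqrt((n-2)/(1-rho^2)) = 0.0221 ~ t(10).
Step 5: Two-sided p-value from the t-distribution with 10 df = 0.982792.
Step 6: alpha = 0.1. fail to reject H0.

rho = 0.0070, p = 0.982792, fail to reject H0 at alpha = 0.1.


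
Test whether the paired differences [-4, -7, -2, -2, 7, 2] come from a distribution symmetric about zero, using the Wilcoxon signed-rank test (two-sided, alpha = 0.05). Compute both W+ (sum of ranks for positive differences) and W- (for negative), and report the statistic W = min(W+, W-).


Step 1: Drop any zero differences (none here) and take |d_i|.
|d| = [4, 7, 2, 2, 7, 2]
Step 2: Midrank |d_i| (ties get averaged ranks).
ranks: |4|->4, |7|->5.5, |2|->2, |2|->2, |7|->5.5, |2|->2
Step 3: Attach original signs; sum ranks with positive sign and with negative sign.
W+ = 5.5 + 2 = 7.5
W- = 4 + 5.5 + 2 + 2 = 13.5
(Check: W+ + W- = 21 should equal n(n+1)/2 = 21.)
Step 4: Test statistic W = min(W+, W-) = 7.5.
Step 5: Ties in |d|, so use the tie-corrected normal approximation.
        E[W] = n(n+1)/4 = 6*7/4 = 10.5.
        Tie groups: |d|=2 (t=3), |d|=7 (t=2); sum(t^3 - t) = 30.
        Var[W] = n(n+1)(2n+1)/24 - sum(t^3-t)/48 = 546/24 - 30/48 = 22.125.
        z = (W - E[W]) / sqrt(Var[W]) = (7.5 - 10.5) / 4.7037 = -0.6378.
        Two-sided p = 2*Phi(z) = 0.523609.
Step 6: alpha = 0.05. fail to reject H0.

W+ = 7.5, W- = 13.5, W = min = 7.5, p = 0.523609, fail to reject H0.


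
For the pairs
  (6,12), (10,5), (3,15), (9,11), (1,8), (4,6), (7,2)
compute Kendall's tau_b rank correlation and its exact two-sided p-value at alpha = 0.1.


Step 1: Enumerate the 21 unordered pairs (i,j) with i<j and classify each by sign(x_j-x_i) * sign(y_j-y_i).
  (1,2):dx=+4,dy=-7->D; (1,3):dx=-3,dy=+3->D; (1,4):dx=+3,dy=-1->D; (1,5):dx=-5,dy=-4->C
  (1,6):dx=-2,dy=-6->C; (1,7):dx=+1,dy=-10->D; (2,3):dx=-7,dy=+10->D; (2,4):dx=-1,dy=+6->D
  (2,5):dx=-9,dy=+3->D; (2,6):dx=-6,dy=+1->D; (2,7):dx=-3,dy=-3->C; (3,4):dx=+6,dy=-4->D
  (3,5):dx=-2,dy=-7->C; (3,6):dx=+1,dy=-9->D; (3,7):dx=+4,dy=-13->D; (4,5):dx=-8,dy=-3->C
  (4,6):dx=-5,dy=-5->C; (4,7):dx=-2,dy=-9->C; (5,6):dx=+3,dy=-2->D; (5,7):dx=+6,dy=-6->D
  (6,7):dx=+3,dy=-4->D
Step 2: C = 7, D = 14, total pairs = 21.
Step 3: tau = (C - D)/(n(n-1)/2) = (7 - 14)/21 = -0.333333.
Step 4: Exact two-sided p-value (enumerate n! = 5040 permutations of y under H0): p = 0.381349.
Step 5: alpha = 0.1. fail to reject H0.

tau_b = -0.3333 (C=7, D=14), p = 0.381349, fail to reject H0.


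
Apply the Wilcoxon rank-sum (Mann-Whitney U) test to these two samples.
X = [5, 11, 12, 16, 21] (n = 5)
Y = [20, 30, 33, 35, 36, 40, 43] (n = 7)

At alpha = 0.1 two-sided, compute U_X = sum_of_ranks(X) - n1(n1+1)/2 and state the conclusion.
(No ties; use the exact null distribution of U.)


Step 1: Combine and sort all 12 observations; assign midranks.
sorted (value, group): (5,X), (11,X), (12,X), (16,X), (20,Y), (21,X), (30,Y), (33,Y), (35,Y), (36,Y), (40,Y), (43,Y)
ranks: 5->1, 11->2, 12->3, 16->4, 20->5, 21->6, 30->7, 33->8, 35->9, 36->10, 40->11, 43->12
Step 2: Rank sum for X: R1 = 1 + 2 + 3 + 4 + 6 = 16.
Step 3: U_X = R1 - n1(n1+1)/2 = 16 - 5*6/2 = 16 - 15 = 1.
       U_Y = n1*n2 - U_X = 35 - 1 = 34.
Step 4: No ties, so the exact null distribution of U (based on enumerating the C(12,5) = 792 equally likely rank assignments) gives the two-sided p-value.
Step 5: p-value = 0.005051; compare to alpha = 0.1. reject H0.

U_X = 1, p = 0.005051, reject H0 at alpha = 0.1.


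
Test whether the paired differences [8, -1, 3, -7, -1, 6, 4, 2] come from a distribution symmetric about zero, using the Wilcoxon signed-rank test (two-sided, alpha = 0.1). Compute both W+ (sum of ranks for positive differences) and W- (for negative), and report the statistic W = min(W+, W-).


Step 1: Drop any zero differences (none here) and take |d_i|.
|d| = [8, 1, 3, 7, 1, 6, 4, 2]
Step 2: Midrank |d_i| (ties get averaged ranks).
ranks: |8|->8, |1|->1.5, |3|->4, |7|->7, |1|->1.5, |6|->6, |4|->5, |2|->3
Step 3: Attach original signs; sum ranks with positive sign and with negative sign.
W+ = 8 + 4 + 6 + 5 + 3 = 26
W- = 1.5 + 7 + 1.5 = 10
(Check: W+ + W- = 36 should equal n(n+1)/2 = 36.)
Step 4: Test statistic W = min(W+, W-) = 10.
Step 5: Ties in |d|, so use the tie-corrected normal approximation.
        E[W] = n(n+1)/4 = 8*9/4 = 18.
        Tie groups: |d|=1 (t=2); sum(t^3 - t) = 6.
        Var[W] = n(n+1)(2n+1)/24 - sum(t^3-t)/48 = 1224/24 - 6/48 = 50.875.
        z = (W - E[W]) / sqrt(Var[W]) = (10 - 18) / 7.1327 = -1.1216.
        Two-sided p = 2*Phi(z) = 0.262033.
Step 6: alpha = 0.1. fail to reject H0.

W+ = 26, W- = 10, W = min = 10, p = 0.262033, fail to reject H0.


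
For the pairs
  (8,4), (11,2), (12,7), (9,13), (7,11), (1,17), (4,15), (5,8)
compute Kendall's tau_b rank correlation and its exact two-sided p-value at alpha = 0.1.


Step 1: Enumerate the 28 unordered pairs (i,j) with i<j and classify each by sign(x_j-x_i) * sign(y_j-y_i).
  (1,2):dx=+3,dy=-2->D; (1,3):dx=+4,dy=+3->C; (1,4):dx=+1,dy=+9->C; (1,5):dx=-1,dy=+7->D
  (1,6):dx=-7,dy=+13->D; (1,7):dx=-4,dy=+11->D; (1,8):dx=-3,dy=+4->D; (2,3):dx=+1,dy=+5->C
  (2,4):dx=-2,dy=+11->D; (2,5):dx=-4,dy=+9->D; (2,6):dx=-10,dy=+15->D; (2,7):dx=-7,dy=+13->D
  (2,8):dx=-6,dy=+6->D; (3,4):dx=-3,dy=+6->D; (3,5):dx=-5,dy=+4->D; (3,6):dx=-11,dy=+10->D
  (3,7):dx=-8,dy=+8->D; (3,8):dx=-7,dy=+1->D; (4,5):dx=-2,dy=-2->C; (4,6):dx=-8,dy=+4->D
  (4,7):dx=-5,dy=+2->D; (4,8):dx=-4,dy=-5->C; (5,6):dx=-6,dy=+6->D; (5,7):dx=-3,dy=+4->D
  (5,8):dx=-2,dy=-3->C; (6,7):dx=+3,dy=-2->D; (6,8):dx=+4,dy=-9->D; (7,8):dx=+1,dy=-7->D
Step 2: C = 6, D = 22, total pairs = 28.
Step 3: tau = (C - D)/(n(n-1)/2) = (6 - 22)/28 = -0.571429.
Step 4: Exact two-sided p-value (enumerate n! = 40320 permutations of y under H0): p = 0.061012.
Step 5: alpha = 0.1. reject H0.

tau_b = -0.5714 (C=6, D=22), p = 0.061012, reject H0.


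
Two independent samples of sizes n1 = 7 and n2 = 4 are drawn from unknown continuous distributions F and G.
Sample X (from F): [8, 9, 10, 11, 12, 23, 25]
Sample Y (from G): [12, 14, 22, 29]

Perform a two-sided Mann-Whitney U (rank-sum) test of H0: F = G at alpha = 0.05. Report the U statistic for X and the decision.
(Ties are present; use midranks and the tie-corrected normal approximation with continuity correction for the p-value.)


Step 1: Combine and sort all 11 observations; assign midranks.
sorted (value, group): (8,X), (9,X), (10,X), (11,X), (12,X), (12,Y), (14,Y), (22,Y), (23,X), (25,X), (29,Y)
ranks: 8->1, 9->2, 10->3, 11->4, 12->5.5, 12->5.5, 14->7, 22->8, 23->9, 25->10, 29->11
Step 2: Rank sum for X: R1 = 1 + 2 + 3 + 4 + 5.5 + 9 + 10 = 34.5.
Step 3: U_X = R1 - n1(n1+1)/2 = 34.5 - 7*8/2 = 34.5 - 28 = 6.5.
       U_Y = n1*n2 - U_X = 28 - 6.5 = 21.5.
Step 4: Ties are present, so use the tie-corrected normal approximation (with continuity correction) for the p-value.
Step 5: p-value = 0.184875; compare to alpha = 0.05. fail to reject H0.

U_X = 6.5, p = 0.184875, fail to reject H0 at alpha = 0.05.


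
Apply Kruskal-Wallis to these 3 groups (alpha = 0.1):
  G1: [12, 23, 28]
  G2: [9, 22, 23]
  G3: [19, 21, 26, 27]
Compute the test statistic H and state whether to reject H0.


Step 1: Combine all N = 10 observations and assign midranks.
sorted (value, group, rank): (9,G2,1), (12,G1,2), (19,G3,3), (21,G3,4), (22,G2,5), (23,G1,6.5), (23,G2,6.5), (26,G3,8), (27,G3,9), (28,G1,10)
Step 2: Sum ranks within each group.
R_1 = 18.5 (n_1 = 3)
R_2 = 12.5 (n_2 = 3)
R_3 = 24 (n_3 = 4)
Step 3: H = 12/(N(N+1)) * sum(R_i^2/n_i) - 3(N+1)
     = 12/(10*11) * (18.5^2/3 + 12.5^2/3 + 24^2/4) - 3*11
     = 0.109091 * 310.167 - 33
     = 0.836364.
Step 4: Ties present; correction factor C = 1 - 6/(10^3 - 10) = 0.993939. Corrected H = 0.836364 / 0.993939 = 0.841463.
Step 5: Under H0, H ~ chi^2(2); p-value = 0.656566.
Step 6: alpha = 0.1. fail to reject H0.

H = 0.8415, df = 2, p = 0.656566, fail to reject H0.


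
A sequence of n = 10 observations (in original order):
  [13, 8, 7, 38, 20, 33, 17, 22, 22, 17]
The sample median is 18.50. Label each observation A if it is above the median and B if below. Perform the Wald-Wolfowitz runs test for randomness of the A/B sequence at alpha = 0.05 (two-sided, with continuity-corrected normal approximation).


Step 1: Compute median = 18.50; label A = above, B = below.
Labels in order: BBBAAABAAB  (n_A = 5, n_B = 5)
Step 2: Count runs R = 5.
Step 3: Under H0 (random ordering), E[R] = 2*n_A*n_B/(n_A+n_B) + 1 = 2*5*5/10 + 1 = 6.0000.
        Var[R] = 2*n_A*n_B*(2*n_A*n_B - n_A - n_B) / ((n_A+n_B)^2 * (n_A+n_B-1)) = 2000/900 = 2.2222.
        SD[R] = 1.4907.
Step 4: Continuity-corrected z = (R + 0.5 - E[R]) / SD[R] = (5 + 0.5 - 6.0000) / 1.4907 = -0.3354.
Step 5: Two-sided p-value via normal approximation = 2*(1 - Phi(|z|)) = 0.737316.
Step 6: alpha = 0.05. fail to reject H0.

R = 5, z = -0.3354, p = 0.737316, fail to reject H0.


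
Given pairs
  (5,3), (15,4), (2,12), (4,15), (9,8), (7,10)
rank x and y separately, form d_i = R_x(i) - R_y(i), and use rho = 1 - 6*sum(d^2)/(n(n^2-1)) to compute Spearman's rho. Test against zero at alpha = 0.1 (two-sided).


Step 1: Rank x and y separately (midranks; no ties here).
rank(x): 5->3, 15->6, 2->1, 4->2, 9->5, 7->4
rank(y): 3->1, 4->2, 12->5, 15->6, 8->3, 10->4
Step 2: d_i = R_x(i) - R_y(i); compute d_i^2.
  (3-1)^2=4, (6-2)^2=16, (1-5)^2=16, (2-6)^2=16, (5-3)^2=4, (4-4)^2=0
sum(d^2) = 56.
Step 3: rho = 1 - 6*56 / (6*(6^2 - 1)) = 1 - 336/210 = -0.600000.
Step 4: Under H0, t = rho * sqrt((n-2)/(1-rho^2)) = -1.5000 ~ t(4).
Step 5: Two-sided p-value from the t-distribution with 4 df = 0.208000.
Step 6: alpha = 0.1. fail to reject H0.

rho = -0.6000, p = 0.208000, fail to reject H0 at alpha = 0.1.


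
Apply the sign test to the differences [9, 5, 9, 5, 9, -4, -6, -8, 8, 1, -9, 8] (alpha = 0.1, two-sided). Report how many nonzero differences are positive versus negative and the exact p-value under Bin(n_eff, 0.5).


Step 1: Discard zero differences. Original n = 12; n_eff = number of nonzero differences = 12.
Nonzero differences (with sign): +9, +5, +9, +5, +9, -4, -6, -8, +8, +1, -9, +8
Step 2: Count signs: positive = 8, negative = 4.
Step 3: Under H0: P(positive) = 0.5, so the number of positives S ~ Bin(12, 0.5).
Step 4: Two-sided exact p-value = sum of Bin(12,0.5) probabilities at or below the observed probability = 0.387695.
Step 5: alpha = 0.1. fail to reject H0.

n_eff = 12, pos = 8, neg = 4, p = 0.387695, fail to reject H0.


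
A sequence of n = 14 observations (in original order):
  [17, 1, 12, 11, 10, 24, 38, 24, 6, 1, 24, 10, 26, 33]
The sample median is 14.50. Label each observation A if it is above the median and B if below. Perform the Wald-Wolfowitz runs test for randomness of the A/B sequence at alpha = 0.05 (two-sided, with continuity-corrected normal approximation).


Step 1: Compute median = 14.50; label A = above, B = below.
Labels in order: ABBBBAAABBABAA  (n_A = 7, n_B = 7)
Step 2: Count runs R = 7.
Step 3: Under H0 (random ordering), E[R] = 2*n_A*n_B/(n_A+n_B) + 1 = 2*7*7/14 + 1 = 8.0000.
        Var[R] = 2*n_A*n_B*(2*n_A*n_B - n_A - n_B) / ((n_A+n_B)^2 * (n_A+n_B-1)) = 8232/2548 = 3.2308.
        SD[R] = 1.7974.
Step 4: Continuity-corrected z = (R + 0.5 - E[R]) / SD[R] = (7 + 0.5 - 8.0000) / 1.7974 = -0.2782.
Step 5: Two-sided p-value via normal approximation = 2*(1 - Phi(|z|)) = 0.780879.
Step 6: alpha = 0.05. fail to reject H0.

R = 7, z = -0.2782, p = 0.780879, fail to reject H0.


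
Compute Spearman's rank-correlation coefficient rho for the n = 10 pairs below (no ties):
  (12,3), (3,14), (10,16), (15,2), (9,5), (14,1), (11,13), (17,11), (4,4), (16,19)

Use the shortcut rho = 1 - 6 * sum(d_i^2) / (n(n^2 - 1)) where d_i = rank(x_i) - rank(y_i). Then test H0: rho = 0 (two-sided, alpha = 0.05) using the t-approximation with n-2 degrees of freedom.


Step 1: Rank x and y separately (midranks; no ties here).
rank(x): 12->6, 3->1, 10->4, 15->8, 9->3, 14->7, 11->5, 17->10, 4->2, 16->9
rank(y): 3->3, 14->8, 16->9, 2->2, 5->5, 1->1, 13->7, 11->6, 4->4, 19->10
Step 2: d_i = R_x(i) - R_y(i); compute d_i^2.
  (6-3)^2=9, (1-8)^2=49, (4-9)^2=25, (8-2)^2=36, (3-5)^2=4, (7-1)^2=36, (5-7)^2=4, (10-6)^2=16, (2-4)^2=4, (9-10)^2=1
sum(d^2) = 184.
Step 3: rho = 1 - 6*184 / (10*(10^2 - 1)) = 1 - 1104/990 = -0.115152.
Step 4: Under H0, t = rho * sqrt((n-2)/(1-rho^2)) = -0.3279 ~ t(8).
Step 5: Two-sided p-value from the t-distribution with 8 df = 0.751420.
Step 6: alpha = 0.05. fail to reject H0.

rho = -0.1152, p = 0.751420, fail to reject H0 at alpha = 0.05.


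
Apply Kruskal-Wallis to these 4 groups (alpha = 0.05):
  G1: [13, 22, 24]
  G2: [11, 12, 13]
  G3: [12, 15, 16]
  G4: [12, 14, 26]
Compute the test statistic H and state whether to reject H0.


Step 1: Combine all N = 12 observations and assign midranks.
sorted (value, group, rank): (11,G2,1), (12,G2,3), (12,G3,3), (12,G4,3), (13,G1,5.5), (13,G2,5.5), (14,G4,7), (15,G3,8), (16,G3,9), (22,G1,10), (24,G1,11), (26,G4,12)
Step 2: Sum ranks within each group.
R_1 = 26.5 (n_1 = 3)
R_2 = 9.5 (n_2 = 3)
R_3 = 20 (n_3 = 3)
R_4 = 22 (n_4 = 3)
Step 3: H = 12/(N(N+1)) * sum(R_i^2/n_i) - 3(N+1)
     = 12/(12*13) * (26.5^2/3 + 9.5^2/3 + 20^2/3 + 22^2/3) - 3*13
     = 0.076923 * 558.833 - 39
     = 3.987179.
Step 4: Ties present; correction factor C = 1 - 30/(12^3 - 12) = 0.982517. Corrected H = 3.987179 / 0.982517 = 4.058126.
Step 5: Under H0, H ~ chi^2(3); p-value = 0.255256.
Step 6: alpha = 0.05. fail to reject H0.

H = 4.0581, df = 3, p = 0.255256, fail to reject H0.


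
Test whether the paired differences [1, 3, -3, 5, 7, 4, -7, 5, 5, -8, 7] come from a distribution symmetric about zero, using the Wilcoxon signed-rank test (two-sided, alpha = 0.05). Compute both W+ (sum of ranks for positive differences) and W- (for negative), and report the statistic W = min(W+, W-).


Step 1: Drop any zero differences (none here) and take |d_i|.
|d| = [1, 3, 3, 5, 7, 4, 7, 5, 5, 8, 7]
Step 2: Midrank |d_i| (ties get averaged ranks).
ranks: |1|->1, |3|->2.5, |3|->2.5, |5|->6, |7|->9, |4|->4, |7|->9, |5|->6, |5|->6, |8|->11, |7|->9
Step 3: Attach original signs; sum ranks with positive sign and with negative sign.
W+ = 1 + 2.5 + 6 + 9 + 4 + 6 + 6 + 9 = 43.5
W- = 2.5 + 9 + 11 = 22.5
(Check: W+ + W- = 66 should equal n(n+1)/2 = 66.)
Step 4: Test statistic W = min(W+, W-) = 22.5.
Step 5: Ties in |d|, so use the tie-corrected normal approximation.
        E[W] = n(n+1)/4 = 11*12/4 = 33.
        Tie groups: |d|=3 (t=2), |d|=5 (t=3), |d|=7 (t=3); sum(t^3 - t) = 54.
        Var[W] = n(n+1)(2n+1)/24 - sum(t^3-t)/48 = 3036/24 - 54/48 = 125.375.
        z = (W - E[W]) / sqrt(Var[W]) = (22.5 - 33) / 11.1971 = -0.9377.
        Two-sided p = 2*Phi(z) = 0.348377.
Step 6: alpha = 0.05. fail to reject H0.

W+ = 43.5, W- = 22.5, W = min = 22.5, p = 0.348377, fail to reject H0.


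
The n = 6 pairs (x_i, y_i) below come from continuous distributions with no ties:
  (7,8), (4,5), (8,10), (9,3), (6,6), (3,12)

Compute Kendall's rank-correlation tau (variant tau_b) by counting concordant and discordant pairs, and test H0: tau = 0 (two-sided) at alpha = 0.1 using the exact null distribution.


Step 1: Enumerate the 15 unordered pairs (i,j) with i<j and classify each by sign(x_j-x_i) * sign(y_j-y_i).
  (1,2):dx=-3,dy=-3->C; (1,3):dx=+1,dy=+2->C; (1,4):dx=+2,dy=-5->D; (1,5):dx=-1,dy=-2->C
  (1,6):dx=-4,dy=+4->D; (2,3):dx=+4,dy=+5->C; (2,4):dx=+5,dy=-2->D; (2,5):dx=+2,dy=+1->C
  (2,6):dx=-1,dy=+7->D; (3,4):dx=+1,dy=-7->D; (3,5):dx=-2,dy=-4->C; (3,6):dx=-5,dy=+2->D
  (4,5):dx=-3,dy=+3->D; (4,6):dx=-6,dy=+9->D; (5,6):dx=-3,dy=+6->D
Step 2: C = 6, D = 9, total pairs = 15.
Step 3: tau = (C - D)/(n(n-1)/2) = (6 - 9)/15 = -0.200000.
Step 4: Exact two-sided p-value (enumerate n! = 720 permutations of y under H0): p = 0.719444.
Step 5: alpha = 0.1. fail to reject H0.

tau_b = -0.2000 (C=6, D=9), p = 0.719444, fail to reject H0.


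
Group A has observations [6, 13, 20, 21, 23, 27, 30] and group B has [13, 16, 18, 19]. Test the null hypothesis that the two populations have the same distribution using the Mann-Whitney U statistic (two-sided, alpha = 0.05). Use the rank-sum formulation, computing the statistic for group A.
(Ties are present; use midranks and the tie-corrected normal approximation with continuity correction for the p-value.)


Step 1: Combine and sort all 11 observations; assign midranks.
sorted (value, group): (6,X), (13,X), (13,Y), (16,Y), (18,Y), (19,Y), (20,X), (21,X), (23,X), (27,X), (30,X)
ranks: 6->1, 13->2.5, 13->2.5, 16->4, 18->5, 19->6, 20->7, 21->8, 23->9, 27->10, 30->11
Step 2: Rank sum for X: R1 = 1 + 2.5 + 7 + 8 + 9 + 10 + 11 = 48.5.
Step 3: U_X = R1 - n1(n1+1)/2 = 48.5 - 7*8/2 = 48.5 - 28 = 20.5.
       U_Y = n1*n2 - U_X = 28 - 20.5 = 7.5.
Step 4: Ties are present, so use the tie-corrected normal approximation (with continuity correction) for the p-value.
Step 5: p-value = 0.255756; compare to alpha = 0.05. fail to reject H0.

U_X = 20.5, p = 0.255756, fail to reject H0 at alpha = 0.05.


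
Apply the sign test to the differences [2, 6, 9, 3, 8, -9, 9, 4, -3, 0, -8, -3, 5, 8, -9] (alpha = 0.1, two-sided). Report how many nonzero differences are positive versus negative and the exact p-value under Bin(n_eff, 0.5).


Step 1: Discard zero differences. Original n = 15; n_eff = number of nonzero differences = 14.
Nonzero differences (with sign): +2, +6, +9, +3, +8, -9, +9, +4, -3, -8, -3, +5, +8, -9
Step 2: Count signs: positive = 9, negative = 5.
Step 3: Under H0: P(positive) = 0.5, so the number of positives S ~ Bin(14, 0.5).
Step 4: Two-sided exact p-value = sum of Bin(14,0.5) probabilities at or below the observed probability = 0.423950.
Step 5: alpha = 0.1. fail to reject H0.

n_eff = 14, pos = 9, neg = 5, p = 0.423950, fail to reject H0.


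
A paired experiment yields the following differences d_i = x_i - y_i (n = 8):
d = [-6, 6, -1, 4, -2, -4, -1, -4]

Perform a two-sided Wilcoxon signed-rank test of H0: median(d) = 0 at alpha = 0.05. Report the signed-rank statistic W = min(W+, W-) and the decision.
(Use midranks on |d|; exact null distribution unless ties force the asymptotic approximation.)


Step 1: Drop any zero differences (none here) and take |d_i|.
|d| = [6, 6, 1, 4, 2, 4, 1, 4]
Step 2: Midrank |d_i| (ties get averaged ranks).
ranks: |6|->7.5, |6|->7.5, |1|->1.5, |4|->5, |2|->3, |4|->5, |1|->1.5, |4|->5
Step 3: Attach original signs; sum ranks with positive sign and with negative sign.
W+ = 7.5 + 5 = 12.5
W- = 7.5 + 1.5 + 3 + 5 + 1.5 + 5 = 23.5
(Check: W+ + W- = 36 should equal n(n+1)/2 = 36.)
Step 4: Test statistic W = min(W+, W-) = 12.5.
Step 5: Ties in |d|, so use the tie-corrected normal approximation.
        E[W] = n(n+1)/4 = 8*9/4 = 18.
        Tie groups: |d|=1 (t=2), |d|=4 (t=3), |d|=6 (t=2); sum(t^3 - t) = 36.
        Var[W] = n(n+1)(2n+1)/24 - sum(t^3-t)/48 = 1224/24 - 36/48 = 50.25.
        z = (W - E[W]) / sqrt(Var[W]) = (12.5 - 18) / 7.0887 = -0.7759.
        Two-sided p = 2*Phi(z) = 0.437820.
Step 6: alpha = 0.05. fail to reject H0.

W+ = 12.5, W- = 23.5, W = min = 12.5, p = 0.437820, fail to reject H0.


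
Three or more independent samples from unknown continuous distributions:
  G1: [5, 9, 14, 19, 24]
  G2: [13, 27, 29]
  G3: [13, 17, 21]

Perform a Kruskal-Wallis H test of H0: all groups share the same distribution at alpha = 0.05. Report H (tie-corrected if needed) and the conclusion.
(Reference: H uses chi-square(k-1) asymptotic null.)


Step 1: Combine all N = 11 observations and assign midranks.
sorted (value, group, rank): (5,G1,1), (9,G1,2), (13,G2,3.5), (13,G3,3.5), (14,G1,5), (17,G3,6), (19,G1,7), (21,G3,8), (24,G1,9), (27,G2,10), (29,G2,11)
Step 2: Sum ranks within each group.
R_1 = 24 (n_1 = 5)
R_2 = 24.5 (n_2 = 3)
R_3 = 17.5 (n_3 = 3)
Step 3: H = 12/(N(N+1)) * sum(R_i^2/n_i) - 3(N+1)
     = 12/(11*12) * (24^2/5 + 24.5^2/3 + 17.5^2/3) - 3*12
     = 0.090909 * 417.367 - 36
     = 1.942424.
Step 4: Ties present; correction factor C = 1 - 6/(11^3 - 11) = 0.995455. Corrected H = 1.942424 / 0.995455 = 1.951294.
Step 5: Under H0, H ~ chi^2(2); p-value = 0.376948.
Step 6: alpha = 0.05. fail to reject H0.

H = 1.9513, df = 2, p = 0.376948, fail to reject H0.


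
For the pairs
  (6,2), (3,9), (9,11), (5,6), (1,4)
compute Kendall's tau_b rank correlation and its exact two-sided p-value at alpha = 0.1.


Step 1: Enumerate the 10 unordered pairs (i,j) with i<j and classify each by sign(x_j-x_i) * sign(y_j-y_i).
  (1,2):dx=-3,dy=+7->D; (1,3):dx=+3,dy=+9->C; (1,4):dx=-1,dy=+4->D; (1,5):dx=-5,dy=+2->D
  (2,3):dx=+6,dy=+2->C; (2,4):dx=+2,dy=-3->D; (2,5):dx=-2,dy=-5->C; (3,4):dx=-4,dy=-5->C
  (3,5):dx=-8,dy=-7->C; (4,5):dx=-4,dy=-2->C
Step 2: C = 6, D = 4, total pairs = 10.
Step 3: tau = (C - D)/(n(n-1)/2) = (6 - 4)/10 = 0.200000.
Step 4: Exact two-sided p-value (enumerate n! = 120 permutations of y under H0): p = 0.816667.
Step 5: alpha = 0.1. fail to reject H0.

tau_b = 0.2000 (C=6, D=4), p = 0.816667, fail to reject H0.


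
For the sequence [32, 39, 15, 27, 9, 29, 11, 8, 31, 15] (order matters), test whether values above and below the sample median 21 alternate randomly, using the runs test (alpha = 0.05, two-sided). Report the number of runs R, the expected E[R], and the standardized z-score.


Step 1: Compute median = 21; label A = above, B = below.
Labels in order: AABABABBAB  (n_A = 5, n_B = 5)
Step 2: Count runs R = 8.
Step 3: Under H0 (random ordering), E[R] = 2*n_A*n_B/(n_A+n_B) + 1 = 2*5*5/10 + 1 = 6.0000.
        Var[R] = 2*n_A*n_B*(2*n_A*n_B - n_A - n_B) / ((n_A+n_B)^2 * (n_A+n_B-1)) = 2000/900 = 2.2222.
        SD[R] = 1.4907.
Step 4: Continuity-corrected z = (R - 0.5 - E[R]) / SD[R] = (8 - 0.5 - 6.0000) / 1.4907 = 1.0062.
Step 5: Two-sided p-value via normal approximation = 2*(1 - Phi(|z|)) = 0.314305.
Step 6: alpha = 0.05. fail to reject H0.

R = 8, z = 1.0062, p = 0.314305, fail to reject H0.


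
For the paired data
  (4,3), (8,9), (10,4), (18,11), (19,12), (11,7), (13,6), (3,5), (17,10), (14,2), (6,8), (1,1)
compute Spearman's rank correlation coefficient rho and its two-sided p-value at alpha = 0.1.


Step 1: Rank x and y separately (midranks; no ties here).
rank(x): 4->3, 8->5, 10->6, 18->11, 19->12, 11->7, 13->8, 3->2, 17->10, 14->9, 6->4, 1->1
rank(y): 3->3, 9->9, 4->4, 11->11, 12->12, 7->7, 6->6, 5->5, 10->10, 2->2, 8->8, 1->1
Step 2: d_i = R_x(i) - R_y(i); compute d_i^2.
  (3-3)^2=0, (5-9)^2=16, (6-4)^2=4, (11-11)^2=0, (12-12)^2=0, (7-7)^2=0, (8-6)^2=4, (2-5)^2=9, (10-10)^2=0, (9-2)^2=49, (4-8)^2=16, (1-1)^2=0
sum(d^2) = 98.
Step 3: rho = 1 - 6*98 / (12*(12^2 - 1)) = 1 - 588/1716 = 0.657343.
Step 4: Under H0, t = rho * sqrt((n-2)/(1-rho^2)) = 2.7584 ~ t(10).
Step 5: Two-sided p-value from the t-distribution with 10 df = 0.020185.
Step 6: alpha = 0.1. reject H0.

rho = 0.6573, p = 0.020185, reject H0 at alpha = 0.1.


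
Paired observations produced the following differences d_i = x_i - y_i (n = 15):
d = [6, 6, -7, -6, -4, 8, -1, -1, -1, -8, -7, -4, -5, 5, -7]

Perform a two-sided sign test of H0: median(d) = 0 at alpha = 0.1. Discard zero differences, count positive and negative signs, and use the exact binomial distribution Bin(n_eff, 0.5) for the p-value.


Step 1: Discard zero differences. Original n = 15; n_eff = number of nonzero differences = 15.
Nonzero differences (with sign): +6, +6, -7, -6, -4, +8, -1, -1, -1, -8, -7, -4, -5, +5, -7
Step 2: Count signs: positive = 4, negative = 11.
Step 3: Under H0: P(positive) = 0.5, so the number of positives S ~ Bin(15, 0.5).
Step 4: Two-sided exact p-value = sum of Bin(15,0.5) probabilities at or below the observed probability = 0.118469.
Step 5: alpha = 0.1. fail to reject H0.

n_eff = 15, pos = 4, neg = 11, p = 0.118469, fail to reject H0.


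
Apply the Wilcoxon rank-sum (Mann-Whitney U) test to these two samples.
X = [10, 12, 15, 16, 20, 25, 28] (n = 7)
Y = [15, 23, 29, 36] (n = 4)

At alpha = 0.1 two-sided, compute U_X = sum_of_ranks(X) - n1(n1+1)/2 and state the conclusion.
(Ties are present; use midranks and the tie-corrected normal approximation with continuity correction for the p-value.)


Step 1: Combine and sort all 11 observations; assign midranks.
sorted (value, group): (10,X), (12,X), (15,X), (15,Y), (16,X), (20,X), (23,Y), (25,X), (28,X), (29,Y), (36,Y)
ranks: 10->1, 12->2, 15->3.5, 15->3.5, 16->5, 20->6, 23->7, 25->8, 28->9, 29->10, 36->11
Step 2: Rank sum for X: R1 = 1 + 2 + 3.5 + 5 + 6 + 8 + 9 = 34.5.
Step 3: U_X = R1 - n1(n1+1)/2 = 34.5 - 7*8/2 = 34.5 - 28 = 6.5.
       U_Y = n1*n2 - U_X = 28 - 6.5 = 21.5.
Step 4: Ties are present, so use the tie-corrected normal approximation (with continuity correction) for the p-value.
Step 5: p-value = 0.184875; compare to alpha = 0.1. fail to reject H0.

U_X = 6.5, p = 0.184875, fail to reject H0 at alpha = 0.1.


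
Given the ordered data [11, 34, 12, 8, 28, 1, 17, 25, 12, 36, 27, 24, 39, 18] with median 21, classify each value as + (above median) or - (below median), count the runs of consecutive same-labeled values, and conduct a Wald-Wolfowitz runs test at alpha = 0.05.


Step 1: Compute median = 21; label A = above, B = below.
Labels in order: BABBABBABAAAAB  (n_A = 7, n_B = 7)
Step 2: Count runs R = 9.
Step 3: Under H0 (random ordering), E[R] = 2*n_A*n_B/(n_A+n_B) + 1 = 2*7*7/14 + 1 = 8.0000.
        Var[R] = 2*n_A*n_B*(2*n_A*n_B - n_A - n_B) / ((n_A+n_B)^2 * (n_A+n_B-1)) = 8232/2548 = 3.2308.
        SD[R] = 1.7974.
Step 4: Continuity-corrected z = (R - 0.5 - E[R]) / SD[R] = (9 - 0.5 - 8.0000) / 1.7974 = 0.2782.
Step 5: Two-sided p-value via normal approximation = 2*(1 - Phi(|z|)) = 0.780879.
Step 6: alpha = 0.05. fail to reject H0.

R = 9, z = 0.2782, p = 0.780879, fail to reject H0.


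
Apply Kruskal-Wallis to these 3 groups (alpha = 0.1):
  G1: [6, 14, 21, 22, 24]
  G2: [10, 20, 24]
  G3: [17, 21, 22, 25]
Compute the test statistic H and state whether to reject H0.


Step 1: Combine all N = 12 observations and assign midranks.
sorted (value, group, rank): (6,G1,1), (10,G2,2), (14,G1,3), (17,G3,4), (20,G2,5), (21,G1,6.5), (21,G3,6.5), (22,G1,8.5), (22,G3,8.5), (24,G1,10.5), (24,G2,10.5), (25,G3,12)
Step 2: Sum ranks within each group.
R_1 = 29.5 (n_1 = 5)
R_2 = 17.5 (n_2 = 3)
R_3 = 31 (n_3 = 4)
Step 3: H = 12/(N(N+1)) * sum(R_i^2/n_i) - 3(N+1)
     = 12/(12*13) * (29.5^2/5 + 17.5^2/3 + 31^2/4) - 3*13
     = 0.076923 * 516.383 - 39
     = 0.721795.
Step 4: Ties present; correction factor C = 1 - 18/(12^3 - 12) = 0.989510. Corrected H = 0.721795 / 0.989510 = 0.729446.
Step 5: Under H0, H ~ chi^2(2); p-value = 0.694389.
Step 6: alpha = 0.1. fail to reject H0.

H = 0.7294, df = 2, p = 0.694389, fail to reject H0.


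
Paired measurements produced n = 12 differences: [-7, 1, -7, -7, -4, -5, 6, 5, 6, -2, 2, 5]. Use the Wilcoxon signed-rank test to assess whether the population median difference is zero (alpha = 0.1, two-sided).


Step 1: Drop any zero differences (none here) and take |d_i|.
|d| = [7, 1, 7, 7, 4, 5, 6, 5, 6, 2, 2, 5]
Step 2: Midrank |d_i| (ties get averaged ranks).
ranks: |7|->11, |1|->1, |7|->11, |7|->11, |4|->4, |5|->6, |6|->8.5, |5|->6, |6|->8.5, |2|->2.5, |2|->2.5, |5|->6
Step 3: Attach original signs; sum ranks with positive sign and with negative sign.
W+ = 1 + 8.5 + 6 + 8.5 + 2.5 + 6 = 32.5
W- = 11 + 11 + 11 + 4 + 6 + 2.5 = 45.5
(Check: W+ + W- = 78 should equal n(n+1)/2 = 78.)
Step 4: Test statistic W = min(W+, W-) = 32.5.
Step 5: Ties in |d|, so use the tie-corrected normal approximation.
        E[W] = n(n+1)/4 = 12*13/4 = 39.
        Tie groups: |d|=2 (t=2), |d|=5 (t=3), |d|=6 (t=2), |d|=7 (t=3); sum(t^3 - t) = 60.
        Var[W] = n(n+1)(2n+1)/24 - sum(t^3-t)/48 = 3900/24 - 60/48 = 161.25.
        z = (W - E[W]) / sqrt(Var[W]) = (32.5 - 39) / 12.6984 = -0.5119.
        Two-sided p = 2*Phi(z) = 0.608739.
Step 6: alpha = 0.1. fail to reject H0.

W+ = 32.5, W- = 45.5, W = min = 32.5, p = 0.608739, fail to reject H0.


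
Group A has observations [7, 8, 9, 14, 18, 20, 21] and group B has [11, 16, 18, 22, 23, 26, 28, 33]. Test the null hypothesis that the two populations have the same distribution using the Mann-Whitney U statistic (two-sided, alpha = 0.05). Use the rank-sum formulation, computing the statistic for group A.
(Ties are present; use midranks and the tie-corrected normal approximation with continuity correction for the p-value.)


Step 1: Combine and sort all 15 observations; assign midranks.
sorted (value, group): (7,X), (8,X), (9,X), (11,Y), (14,X), (16,Y), (18,X), (18,Y), (20,X), (21,X), (22,Y), (23,Y), (26,Y), (28,Y), (33,Y)
ranks: 7->1, 8->2, 9->3, 11->4, 14->5, 16->6, 18->7.5, 18->7.5, 20->9, 21->10, 22->11, 23->12, 26->13, 28->14, 33->15
Step 2: Rank sum for X: R1 = 1 + 2 + 3 + 5 + 7.5 + 9 + 10 = 37.5.
Step 3: U_X = R1 - n1(n1+1)/2 = 37.5 - 7*8/2 = 37.5 - 28 = 9.5.
       U_Y = n1*n2 - U_X = 56 - 9.5 = 46.5.
Step 4: Ties are present, so use the tie-corrected normal approximation (with continuity correction) for the p-value.
Step 5: p-value = 0.037073; compare to alpha = 0.05. reject H0.

U_X = 9.5, p = 0.037073, reject H0 at alpha = 0.05.


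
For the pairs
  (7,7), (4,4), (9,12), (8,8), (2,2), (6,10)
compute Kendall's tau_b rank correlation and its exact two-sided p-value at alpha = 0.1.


Step 1: Enumerate the 15 unordered pairs (i,j) with i<j and classify each by sign(x_j-x_i) * sign(y_j-y_i).
  (1,2):dx=-3,dy=-3->C; (1,3):dx=+2,dy=+5->C; (1,4):dx=+1,dy=+1->C; (1,5):dx=-5,dy=-5->C
  (1,6):dx=-1,dy=+3->D; (2,3):dx=+5,dy=+8->C; (2,4):dx=+4,dy=+4->C; (2,5):dx=-2,dy=-2->C
  (2,6):dx=+2,dy=+6->C; (3,4):dx=-1,dy=-4->C; (3,5):dx=-7,dy=-10->C; (3,6):dx=-3,dy=-2->C
  (4,5):dx=-6,dy=-6->C; (4,6):dx=-2,dy=+2->D; (5,6):dx=+4,dy=+8->C
Step 2: C = 13, D = 2, total pairs = 15.
Step 3: tau = (C - D)/(n(n-1)/2) = (13 - 2)/15 = 0.733333.
Step 4: Exact two-sided p-value (enumerate n! = 720 permutations of y under H0): p = 0.055556.
Step 5: alpha = 0.1. reject H0.

tau_b = 0.7333 (C=13, D=2), p = 0.055556, reject H0.


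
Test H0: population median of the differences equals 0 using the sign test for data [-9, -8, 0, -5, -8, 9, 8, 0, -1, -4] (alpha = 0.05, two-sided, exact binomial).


Step 1: Discard zero differences. Original n = 10; n_eff = number of nonzero differences = 8.
Nonzero differences (with sign): -9, -8, -5, -8, +9, +8, -1, -4
Step 2: Count signs: positive = 2, negative = 6.
Step 3: Under H0: P(positive) = 0.5, so the number of positives S ~ Bin(8, 0.5).
Step 4: Two-sided exact p-value = sum of Bin(8,0.5) probabilities at or below the observed probability = 0.289062.
Step 5: alpha = 0.05. fail to reject H0.

n_eff = 8, pos = 2, neg = 6, p = 0.289062, fail to reject H0.


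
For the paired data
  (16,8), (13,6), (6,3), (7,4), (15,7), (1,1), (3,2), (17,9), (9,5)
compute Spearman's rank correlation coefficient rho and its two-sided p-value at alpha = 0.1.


Step 1: Rank x and y separately (midranks; no ties here).
rank(x): 16->8, 13->6, 6->3, 7->4, 15->7, 1->1, 3->2, 17->9, 9->5
rank(y): 8->8, 6->6, 3->3, 4->4, 7->7, 1->1, 2->2, 9->9, 5->5
Step 2: d_i = R_x(i) - R_y(i); compute d_i^2.
  (8-8)^2=0, (6-6)^2=0, (3-3)^2=0, (4-4)^2=0, (7-7)^2=0, (1-1)^2=0, (2-2)^2=0, (9-9)^2=0, (5-5)^2=0
sum(d^2) = 0.
Step 3: rho = 1 - 6*0 / (9*(9^2 - 1)) = 1 - 0/720 = 1.000000.
Step 5: Two-sided p-value from the t-distribution with 7 df = 0.000000.
Step 6: alpha = 0.1. reject H0.

rho = 1.0000, p = 0.000000, reject H0 at alpha = 0.1.


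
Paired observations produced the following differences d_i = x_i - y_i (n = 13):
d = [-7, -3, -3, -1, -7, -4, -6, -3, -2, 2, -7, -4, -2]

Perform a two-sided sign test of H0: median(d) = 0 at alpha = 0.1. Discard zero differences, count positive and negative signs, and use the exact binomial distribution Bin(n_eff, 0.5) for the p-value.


Step 1: Discard zero differences. Original n = 13; n_eff = number of nonzero differences = 13.
Nonzero differences (with sign): -7, -3, -3, -1, -7, -4, -6, -3, -2, +2, -7, -4, -2
Step 2: Count signs: positive = 1, negative = 12.
Step 3: Under H0: P(positive) = 0.5, so the number of positives S ~ Bin(13, 0.5).
Step 4: Two-sided exact p-value = sum of Bin(13,0.5) probabilities at or below the observed probability = 0.003418.
Step 5: alpha = 0.1. reject H0.

n_eff = 13, pos = 1, neg = 12, p = 0.003418, reject H0.


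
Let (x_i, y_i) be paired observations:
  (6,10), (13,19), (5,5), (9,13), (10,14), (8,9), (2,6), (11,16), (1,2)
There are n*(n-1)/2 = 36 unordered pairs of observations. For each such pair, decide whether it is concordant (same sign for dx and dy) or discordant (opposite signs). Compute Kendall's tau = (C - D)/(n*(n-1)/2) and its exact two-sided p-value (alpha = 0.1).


Step 1: Enumerate the 36 unordered pairs (i,j) with i<j and classify each by sign(x_j-x_i) * sign(y_j-y_i).
  (1,2):dx=+7,dy=+9->C; (1,3):dx=-1,dy=-5->C; (1,4):dx=+3,dy=+3->C; (1,5):dx=+4,dy=+4->C
  (1,6):dx=+2,dy=-1->D; (1,7):dx=-4,dy=-4->C; (1,8):dx=+5,dy=+6->C; (1,9):dx=-5,dy=-8->C
  (2,3):dx=-8,dy=-14->C; (2,4):dx=-4,dy=-6->C; (2,5):dx=-3,dy=-5->C; (2,6):dx=-5,dy=-10->C
  (2,7):dx=-11,dy=-13->C; (2,8):dx=-2,dy=-3->C; (2,9):dx=-12,dy=-17->C; (3,4):dx=+4,dy=+8->C
  (3,5):dx=+5,dy=+9->C; (3,6):dx=+3,dy=+4->C; (3,7):dx=-3,dy=+1->D; (3,8):dx=+6,dy=+11->C
  (3,9):dx=-4,dy=-3->C; (4,5):dx=+1,dy=+1->C; (4,6):dx=-1,dy=-4->C; (4,7):dx=-7,dy=-7->C
  (4,8):dx=+2,dy=+3->C; (4,9):dx=-8,dy=-11->C; (5,6):dx=-2,dy=-5->C; (5,7):dx=-8,dy=-8->C
  (5,8):dx=+1,dy=+2->C; (5,9):dx=-9,dy=-12->C; (6,7):dx=-6,dy=-3->C; (6,8):dx=+3,dy=+7->C
  (6,9):dx=-7,dy=-7->C; (7,8):dx=+9,dy=+10->C; (7,9):dx=-1,dy=-4->C; (8,9):dx=-10,dy=-14->C
Step 2: C = 34, D = 2, total pairs = 36.
Step 3: tau = (C - D)/(n(n-1)/2) = (34 - 2)/36 = 0.888889.
Step 4: Exact two-sided p-value (enumerate n! = 362880 permutations of y under H0): p = 0.000243.
Step 5: alpha = 0.1. reject H0.

tau_b = 0.8889 (C=34, D=2), p = 0.000243, reject H0.


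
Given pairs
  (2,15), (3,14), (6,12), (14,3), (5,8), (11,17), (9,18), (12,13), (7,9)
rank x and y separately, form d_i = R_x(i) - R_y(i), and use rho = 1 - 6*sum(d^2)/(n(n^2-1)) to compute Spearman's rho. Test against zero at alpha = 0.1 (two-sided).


Step 1: Rank x and y separately (midranks; no ties here).
rank(x): 2->1, 3->2, 6->4, 14->9, 5->3, 11->7, 9->6, 12->8, 7->5
rank(y): 15->7, 14->6, 12->4, 3->1, 8->2, 17->8, 18->9, 13->5, 9->3
Step 2: d_i = R_x(i) - R_y(i); compute d_i^2.
  (1-7)^2=36, (2-6)^2=16, (4-4)^2=0, (9-1)^2=64, (3-2)^2=1, (7-8)^2=1, (6-9)^2=9, (8-5)^2=9, (5-3)^2=4
sum(d^2) = 140.
Step 3: rho = 1 - 6*140 / (9*(9^2 - 1)) = 1 - 840/720 = -0.166667.
Step 4: Under H0, t = rho * sqrt((n-2)/(1-rho^2)) = -0.4472 ~ t(7).
Step 5: Two-sided p-value from the t-distribution with 7 df = 0.668231.
Step 6: alpha = 0.1. fail to reject H0.

rho = -0.1667, p = 0.668231, fail to reject H0 at alpha = 0.1.
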